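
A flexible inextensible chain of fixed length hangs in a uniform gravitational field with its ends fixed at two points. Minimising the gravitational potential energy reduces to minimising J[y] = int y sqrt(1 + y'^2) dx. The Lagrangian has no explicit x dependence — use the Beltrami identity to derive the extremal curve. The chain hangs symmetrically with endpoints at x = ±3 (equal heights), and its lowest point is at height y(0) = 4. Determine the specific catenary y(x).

The Lagrangian L(y, y') = y sqrt(1 + y'^2) has no explicit x dependence, so the Beltrami identity applies:
    L − y' ∂L/∂y' = C.
Compute ∂L/∂y' = y · y' / sqrt(1 + y'^2). Then
    L − y' ∂L/∂y'
    = y sqrt(1 + y'^2) − y · y'^2 / sqrt(1 + y'^2)
    = y (1 + y'^2 − y'^2) / sqrt(1 + y'^2)
    = y / sqrt(1 + y'^2) = C.
Squaring gives y^2 = C^2 (1 + y'^2), i.e.
    y'^2 = y^2 / C^2 − 1.
Separating variables,
    dy / sqrt(y^2 − C^2) = dx / C,
and integrating gives arccosh(y / C) = (x − a)/C, so
    y(x) = C cosh((x − a)/C),
the catenary. The constants C and a are fixed by the two endpoint conditions (and, for the hanging-chain problem, the length constraint selects C).
Now fit the given data. The endpoints x = ±3 are symmetric at equal height, so the catenary is even about its minimum: a = 0 and y(x) = C cosh(x/C). The lowest point is y(0) = C cosh(0) = C, and we are told y(0) = 4, so C = 4. Therefore
    y(x) = 4 cosh(x/4),
and at the endpoints
    y(±3) = 4 cosh(3/4).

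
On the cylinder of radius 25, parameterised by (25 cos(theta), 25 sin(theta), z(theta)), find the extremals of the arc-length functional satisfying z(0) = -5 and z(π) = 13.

Parameterise the cylinder of radius R = 25 as
    r(θ) = (25 cos θ, 25 sin θ, z(θ)).
The arc-length element is
    ds = sqrt(625 + (dz/dθ)^2) dθ,
so the Lagrangian is L = sqrt(625 + z'^2).
L depends on z' only, not on z or θ, so ∂L/∂z = 0 and
    ∂L/∂z' = z' / sqrt(625 + z'^2).
The Euler-Lagrange equation gives
    d/dθ( z' / sqrt(625 + z'^2) ) = 0,
so z' is constant. Integrating once:
    z(θ) = a θ + b,
a helix on the cylinder (a straight line when the cylinder is unrolled). The constants a, b are determined by the endpoint conditions.
With endpoint conditions z(0) = -5 and z(π) = 13: from z(0) = b we get b = -5, and a·π + -5 = 13 gives a = 18/π, so
    z(θ) = (18/π) θ − 5.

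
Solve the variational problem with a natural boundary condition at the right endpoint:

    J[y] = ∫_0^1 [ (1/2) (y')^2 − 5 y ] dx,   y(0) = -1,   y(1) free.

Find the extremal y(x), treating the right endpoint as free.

The Lagrangian L = (1/2) (y')^2 − 5 y gives
    ∂L/∂y = −5,   ∂L/∂y' = y'.
Euler-Lagrange: d/dx(y') − (−5) = 0, i.e. y'' + 5 = 0, so
    y(x) = −(5/2) x^2 + C1 x + C2.
Fixed left endpoint y(0) = -1 ⇒ C2 = -1.
The right endpoint x = 1 is free, so the natural (transversality) condition is ∂L/∂y' |_{x=1} = 0, i.e. y'(1) = 0.
Compute y'(x) = −5 x + C1, so y'(1) = −5 + C1 = 0 ⇒ C1 = 5.
Therefore the extremal is
    y(x) = −(5/2) x^2 + 5 x − 1.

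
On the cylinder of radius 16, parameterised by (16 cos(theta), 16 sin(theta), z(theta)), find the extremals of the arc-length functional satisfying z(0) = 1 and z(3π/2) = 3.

Parameterise the cylinder of radius R = 16 as
    r(θ) = (16 cos θ, 16 sin θ, z(θ)).
The arc-length element is
    ds = sqrt(256 + (dz/dθ)^2) dθ,
so the Lagrangian is L = sqrt(256 + z'^2).
L depends on z' only, not on z or θ, so ∂L/∂z = 0 and
    ∂L/∂z' = z' / sqrt(256 + z'^2).
The Euler-Lagrange equation gives
    d/dθ( z' / sqrt(256 + z'^2) ) = 0,
so z' is constant. Integrating once:
    z(θ) = a θ + b,
a helix on the cylinder (a straight line when the cylinder is unrolled). The constants a, b are determined by the endpoint conditions.
With endpoint conditions z(0) = 1 and z(3π/2) = 3: from z(0) = b we get b = 1, and a·3π/2 + 1 = 3 gives a = 4/(3π), so
    z(θ) = (4/(3π)) θ + 1.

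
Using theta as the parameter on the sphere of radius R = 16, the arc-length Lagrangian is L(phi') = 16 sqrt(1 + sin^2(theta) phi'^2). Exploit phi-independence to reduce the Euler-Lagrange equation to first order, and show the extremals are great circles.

On the sphere of radius R = 16 with spherical coordinates (θ, φ), the induced metric is
    ds^2 = 256(dθ^2 + sin^2(θ) dφ^2).
Parameterise by θ; the arc-length functional is
    J[φ] = ∫ 16 sqrt(1 + sin^2(θ) (dφ/dθ)^2) dθ,
so L = 16 sqrt(1 + sin^2(θ) φ'^2). Compute
    ∂L/∂φ = 0  (L has no explicit φ dependence),
    ∂L/∂φ' = 16 sin^2(θ) φ' / sqrt(1 + sin^2(θ) φ'^2).
Since ∂L/∂φ = 0, the Euler-Lagrange equation
    d/dθ(∂L/∂φ') − ∂L/∂φ = 0
reduces to d/dθ(∂L/∂φ') = 0, i.e. the momentum conjugate to φ is conserved:
    16 sin^2(θ) φ' / sqrt(1 + sin^2(θ) φ'^2) = C.
The overall factor of 16 is constant, so dividing through gives Clairaut's relation sin^2(θ) φ' / sqrt(1 + sin^2(θ) φ'^2) = C' (with C' = C/16). Solving for φ' and integrating gives the great-circle family
    cot(θ) = A cos(φ − φ_0),
i.e. the intersection of the sphere with a plane through the origin. The two constants A and φ_0 (equivalently C and one phase) are fixed by the two endpoint conditions.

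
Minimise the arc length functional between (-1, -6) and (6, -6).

Arc-length functional: J[y] = ∫ sqrt(1 + (y')^2) dx.
Lagrangian L = sqrt(1 + (y')^2) has no explicit y dependence, so ∂L/∂y = 0 and the Euler-Lagrange equation gives
    d/dx( y' / sqrt(1 + (y')^2) ) = 0  ⇒  y' / sqrt(1 + (y')^2) = const.
Hence y' is constant, so y(x) is affine.
Fitting the endpoints (-1, -6) and (6, -6):
    slope m = ((-6) − (-6)) / (6 − (-1)) = 0,
    intercept c = (-6) − m·(-1) = -6.
Extremal: y(x) = -6.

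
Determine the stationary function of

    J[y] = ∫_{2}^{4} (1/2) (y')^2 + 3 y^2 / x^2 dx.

The Lagrangian is L = (1/2) (y')^2 + 3 y^2 / x^2.
Compute ∂L/∂y = 6y/x^2, ∂L/∂y' = y'.
The Euler-Lagrange equation d/dx(∂L/∂y') − ∂L/∂y = 0 reduces to
    y'' − 6/x^2 · y = 0  (x > 0).
Its general solution is
    y(x) = A x^3 + B x^(-2),
with A, B fixed by the endpoint conditions.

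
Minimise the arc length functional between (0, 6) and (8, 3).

Arc-length functional: J[y] = ∫ sqrt(1 + (y')^2) dx.
Lagrangian L = sqrt(1 + (y')^2) has no explicit y dependence, so ∂L/∂y = 0 and the Euler-Lagrange equation gives
    d/dx( y' / sqrt(1 + (y')^2) ) = 0  ⇒  y' / sqrt(1 + (y')^2) = const.
Hence y' is constant, so y(x) is affine.
Fitting the endpoints (0, 6) and (8, 3):
    slope m = (3 − 6) / (8 − 0) = -3/8,
    intercept c = 6 − m·0 = 6.
Extremal: y(x) = (-3/8) x + 6.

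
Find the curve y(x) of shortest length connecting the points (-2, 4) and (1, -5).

Arc-length functional: J[y] = ∫ sqrt(1 + (y')^2) dx.
Lagrangian L = sqrt(1 + (y')^2) has no explicit y dependence, so ∂L/∂y = 0 and the Euler-Lagrange equation gives
    d/dx( y' / sqrt(1 + (y')^2) ) = 0  ⇒  y' / sqrt(1 + (y')^2) = const.
Hence y' is constant, so y(x) is affine.
Fitting the endpoints (-2, 4) and (1, -5):
    slope m = ((-5) − 4) / (1 − (-2)) = -3,
    intercept c = 4 − m·(-2) = -2.
Extremal: y(x) = -3 x - 2.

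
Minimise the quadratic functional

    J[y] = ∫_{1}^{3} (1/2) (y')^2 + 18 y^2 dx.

The Lagrangian is L = (1/2) (y')^2 + 18 y^2.
Compute ∂L/∂y = 36y, ∂L/∂y' = y'.
The Euler-Lagrange equation d/dx(∂L/∂y') − ∂L/∂y = 0 reduces to
    y'' − 36 y = 0.
Its general solution is
    y(x) = A e^(6x) + B e^(−6x),
with A, B fixed by the endpoint conditions.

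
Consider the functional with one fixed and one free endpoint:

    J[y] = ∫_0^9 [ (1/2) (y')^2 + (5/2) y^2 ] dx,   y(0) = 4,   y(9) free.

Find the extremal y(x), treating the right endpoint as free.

The Lagrangian L = (1/2) (y')^2 + (5/2) y^2 gives
    ∂L/∂y = 5 y,   ∂L/∂y' = y'.
Euler-Lagrange: y'' − 5 y = 0.
With k = sqrt(5), the general solution is
    y(x) = A cosh(sqrt(5) x) + B sinh(sqrt(5) x).
Fixed left endpoint y(0) = 4 ⇒ A = 4.
The right endpoint x = 9 is free, so the natural (transversality) condition is ∂L/∂y' |_{x=9} = 0, i.e. y'(9) = 0.
Compute y'(x) = A k sinh(k x) + B k cosh(k x), so
    y'(9) = A k sinh(k·9) + B k cosh(k·9) = 0
    ⇒ B = −A tanh(k·9) = − 4 tanh(sqrt(5)·9).
Therefore the extremal is
    y(x) = 4 cosh(sqrt(5) x) − 4 tanh(sqrt(5)·9) sinh(sqrt(5) x).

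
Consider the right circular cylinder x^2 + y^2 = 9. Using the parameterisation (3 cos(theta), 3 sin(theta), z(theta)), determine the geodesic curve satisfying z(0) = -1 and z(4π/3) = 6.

Parameterise the cylinder of radius R = 3 as
    r(θ) = (3 cos θ, 3 sin θ, z(θ)).
The arc-length element is
    ds = sqrt(9 + (dz/dθ)^2) dθ,
so the Lagrangian is L = sqrt(9 + z'^2).
L depends on z' only, not on z or θ, so ∂L/∂z = 0 and
    ∂L/∂z' = z' / sqrt(9 + z'^2).
The Euler-Lagrange equation gives
    d/dθ( z' / sqrt(9 + z'^2) ) = 0,
so z' is constant. Integrating once:
    z(θ) = a θ + b,
a helix on the cylinder (a straight line when the cylinder is unrolled). The constants a, b are determined by the endpoint conditions.
With endpoint conditions z(0) = -1 and z(4π/3) = 6: from z(0) = b we get b = -1, and a·4π/3 + -1 = 6 gives a = 21/(4π), so
    z(θ) = (21/(4π)) θ − 1.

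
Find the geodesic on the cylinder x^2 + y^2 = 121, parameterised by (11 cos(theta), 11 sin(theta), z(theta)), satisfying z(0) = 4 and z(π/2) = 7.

Parameterise the cylinder of radius R = 11 as
    r(θ) = (11 cos θ, 11 sin θ, z(θ)).
The arc-length element is
    ds = sqrt(121 + (dz/dθ)^2) dθ,
so the Lagrangian is L = sqrt(121 + z'^2).
L depends on z' only, not on z or θ, so ∂L/∂z = 0 and
    ∂L/∂z' = z' / sqrt(121 + z'^2).
The Euler-Lagrange equation gives
    d/dθ( z' / sqrt(121 + z'^2) ) = 0,
so z' is constant. Integrating once:
    z(θ) = a θ + b,
a helix on the cylinder (a straight line when the cylinder is unrolled). The constants a, b are determined by the endpoint conditions.
With endpoint conditions z(0) = 4 and z(π/2) = 7: from z(0) = b we get b = 4, and a·π/2 + 4 = 7 gives a = 6/π, so
    z(θ) = (6/π) θ + 4.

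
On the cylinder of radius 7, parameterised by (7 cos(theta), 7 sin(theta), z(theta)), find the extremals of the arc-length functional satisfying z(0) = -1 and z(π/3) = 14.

Parameterise the cylinder of radius R = 7 as
    r(θ) = (7 cos θ, 7 sin θ, z(θ)).
The arc-length element is
    ds = sqrt(49 + (dz/dθ)^2) dθ,
so the Lagrangian is L = sqrt(49 + z'^2).
L depends on z' only, not on z or θ, so ∂L/∂z = 0 and
    ∂L/∂z' = z' / sqrt(49 + z'^2).
The Euler-Lagrange equation gives
    d/dθ( z' / sqrt(49 + z'^2) ) = 0,
so z' is constant. Integrating once:
    z(θ) = a θ + b,
a helix on the cylinder (a straight line when the cylinder is unrolled). The constants a, b are determined by the endpoint conditions.
With endpoint conditions z(0) = -1 and z(π/3) = 14: from z(0) = b we get b = -1, and a·π/3 + -1 = 14 gives a = 45/π, so
    z(θ) = (45/π) θ − 1.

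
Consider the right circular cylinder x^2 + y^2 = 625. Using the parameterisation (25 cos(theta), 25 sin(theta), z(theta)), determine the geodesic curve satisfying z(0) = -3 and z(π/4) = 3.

Parameterise the cylinder of radius R = 25 as
    r(θ) = (25 cos θ, 25 sin θ, z(θ)).
The arc-length element is
    ds = sqrt(625 + (dz/dθ)^2) dθ,
so the Lagrangian is L = sqrt(625 + z'^2).
L depends on z' only, not on z or θ, so ∂L/∂z = 0 and
    ∂L/∂z' = z' / sqrt(625 + z'^2).
The Euler-Lagrange equation gives
    d/dθ( z' / sqrt(625 + z'^2) ) = 0,
so z' is constant. Integrating once:
    z(θ) = a θ + b,
a helix on the cylinder (a straight line when the cylinder is unrolled). The constants a, b are determined by the endpoint conditions.
With endpoint conditions z(0) = -3 and z(π/4) = 3: from z(0) = b we get b = -3, and a·π/4 + -3 = 3 gives a = 24/π, so
    z(θ) = (24/π) θ − 3.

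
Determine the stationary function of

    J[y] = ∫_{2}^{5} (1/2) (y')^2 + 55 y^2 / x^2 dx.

The Lagrangian is L = (1/2) (y')^2 + 55 y^2 / x^2.
Compute ∂L/∂y = 110y/x^2, ∂L/∂y' = y'.
The Euler-Lagrange equation d/dx(∂L/∂y') − ∂L/∂y = 0 reduces to
    y'' − 110/x^2 · y = 0  (x > 0).
Its general solution is
    y(x) = A x^11 + B x^(-10),
with A, B fixed by the endpoint conditions.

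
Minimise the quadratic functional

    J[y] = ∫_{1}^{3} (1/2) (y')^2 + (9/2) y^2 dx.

The Lagrangian is L = (1/2) (y')^2 + (9/2) y^2.
Compute ∂L/∂y = 9y, ∂L/∂y' = y'.
The Euler-Lagrange equation d/dx(∂L/∂y') − ∂L/∂y = 0 reduces to
    y'' − 9 y = 0.
Its general solution is
    y(x) = A e^(3x) + B e^(−3x),
with A, B fixed by the endpoint conditions.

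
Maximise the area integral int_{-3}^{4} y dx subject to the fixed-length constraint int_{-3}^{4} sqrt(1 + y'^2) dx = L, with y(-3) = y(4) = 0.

Set up the augmented Lagrangian using a multiplier λ for the length constraint:
    F(y, y') = y − λ sqrt(1 + y'^2).
F has no explicit x dependence, so the Beltrami identity yields a first integral
    F − y' ∂F/∂y' = C.
Compute ∂F/∂y' = −λ y' / sqrt(1 + y'^2). Then
    y − λ sqrt(1 + y'^2) + λ y'^2 / sqrt(1 + y'^2) = C
    ⇒  y − λ / sqrt(1 + y'^2) = C.
Solving for y' and integrating gives
    (x − a)^2 + (y − b)^2 = λ^2,
a circular arc of radius λ. The constants a, b are determined by the endpoint conditions y(-3) = y(4) = 0, and λ is fixed implicitly by the length constraint
    ∫_{-3}^{4} sqrt(1 + y'^2) dx = L.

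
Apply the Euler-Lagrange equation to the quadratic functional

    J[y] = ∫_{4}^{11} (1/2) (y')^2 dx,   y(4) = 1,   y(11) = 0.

The Lagrangian is L = (1/2) (y')^2.
Compute ∂L/∂y = 0, ∂L/∂y' = y'.
The Euler-Lagrange equation d/dx(∂L/∂y') − ∂L/∂y = 0 reduces to
    y'' = 0.
Its general solution is
    y(x) = A x + B,
with A, B fixed by the endpoint conditions.
Applying the endpoint conditions y(4) = 1 and y(11) = 0: solve A·4 + B = 1 and A·11 + B = 0. Subtracting gives A(11 − 4) = 0 − 1, so A = -1/7, and B = 1 − A·4 = 11/7. Therefore
    y(x) = (-1/7) x + 11/7.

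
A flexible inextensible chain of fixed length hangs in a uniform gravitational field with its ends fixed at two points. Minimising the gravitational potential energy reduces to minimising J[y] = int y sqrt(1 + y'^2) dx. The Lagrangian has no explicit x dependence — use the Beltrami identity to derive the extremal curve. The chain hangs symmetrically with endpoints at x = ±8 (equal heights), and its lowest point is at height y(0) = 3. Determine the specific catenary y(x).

The Lagrangian L(y, y') = y sqrt(1 + y'^2) has no explicit x dependence, so the Beltrami identity applies:
    L − y' ∂L/∂y' = C.
Compute ∂L/∂y' = y · y' / sqrt(1 + y'^2). Then
    L − y' ∂L/∂y'
    = y sqrt(1 + y'^2) − y · y'^2 / sqrt(1 + y'^2)
    = y (1 + y'^2 − y'^2) / sqrt(1 + y'^2)
    = y / sqrt(1 + y'^2) = C.
Squaring gives y^2 = C^2 (1 + y'^2), i.e.
    y'^2 = y^2 / C^2 − 1.
Separating variables,
    dy / sqrt(y^2 − C^2) = dx / C,
and integrating gives arccosh(y / C) = (x − a)/C, so
    y(x) = C cosh((x − a)/C),
the catenary. The constants C and a are fixed by the two endpoint conditions (and, for the hanging-chain problem, the length constraint selects C).
Now fit the given data. The endpoints x = ±8 are symmetric at equal height, so the catenary is even about its minimum: a = 0 and y(x) = C cosh(x/C). The lowest point is y(0) = C cosh(0) = C, and we are told y(0) = 3, so C = 3. Therefore
    y(x) = 3 cosh(x/3),
and at the endpoints
    y(±8) = 3 cosh(8/3).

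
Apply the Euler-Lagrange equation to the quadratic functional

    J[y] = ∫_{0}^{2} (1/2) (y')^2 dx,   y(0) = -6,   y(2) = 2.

The Lagrangian is L = (1/2) (y')^2.
Compute ∂L/∂y = 0, ∂L/∂y' = y'.
The Euler-Lagrange equation d/dx(∂L/∂y') − ∂L/∂y = 0 reduces to
    y'' = 0.
Its general solution is
    y(x) = A x + B,
with A, B fixed by the endpoint conditions.
Applying the endpoint conditions y(0) = -6 and y(2) = 2: solve A·0 + B = -6 and A·2 + B = 2. Subtracting gives A(2 − 0) = 2 − -6, so A = 4, and B = -6 − A·0 = -6. Therefore
    y(x) = 4 x - 6.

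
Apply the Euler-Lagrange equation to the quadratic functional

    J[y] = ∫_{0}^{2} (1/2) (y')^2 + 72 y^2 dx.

The Lagrangian is L = (1/2) (y')^2 + 72 y^2.
Compute ∂L/∂y = 144y, ∂L/∂y' = y'.
The Euler-Lagrange equation d/dx(∂L/∂y') − ∂L/∂y = 0 reduces to
    y'' − 144 y = 0.
Its general solution is
    y(x) = A e^(12x) + B e^(−12x),
with A, B fixed by the endpoint conditions.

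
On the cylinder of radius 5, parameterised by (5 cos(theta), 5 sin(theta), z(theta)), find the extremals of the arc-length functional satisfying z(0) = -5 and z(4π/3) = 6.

Parameterise the cylinder of radius R = 5 as
    r(θ) = (5 cos θ, 5 sin θ, z(θ)).
The arc-length element is
    ds = sqrt(25 + (dz/dθ)^2) dθ,
so the Lagrangian is L = sqrt(25 + z'^2).
L depends on z' only, not on z or θ, so ∂L/∂z = 0 and
    ∂L/∂z' = z' / sqrt(25 + z'^2).
The Euler-Lagrange equation gives
    d/dθ( z' / sqrt(25 + z'^2) ) = 0,
so z' is constant. Integrating once:
    z(θ) = a θ + b,
a helix on the cylinder (a straight line when the cylinder is unrolled). The constants a, b are determined by the endpoint conditions.
With endpoint conditions z(0) = -5 and z(4π/3) = 6: from z(0) = b we get b = -5, and a·4π/3 + -5 = 6 gives a = 33/(4π), so
    z(θ) = (33/(4π)) θ − 5.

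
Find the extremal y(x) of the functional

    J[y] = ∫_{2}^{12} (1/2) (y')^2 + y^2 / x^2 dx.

The Lagrangian is L = (1/2) (y')^2 + y^2 / x^2.
Compute ∂L/∂y = 2y/x^2, ∂L/∂y' = y'.
The Euler-Lagrange equation d/dx(∂L/∂y') − ∂L/∂y = 0 reduces to
    y'' − 2/x^2 · y = 0  (x > 0).
Its general solution is
    y(x) = A x^2 + B / x,
with A, B fixed by the endpoint conditions.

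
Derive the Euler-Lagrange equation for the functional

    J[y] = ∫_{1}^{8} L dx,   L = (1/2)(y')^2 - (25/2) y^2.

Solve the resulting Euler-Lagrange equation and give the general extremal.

The Lagrangian is L = (1/2)(y')^2 - (25/2) y^2.
∂L/∂y = -25y.
∂L/∂y' = y'.
The Euler-Lagrange equation d/dx(∂L/∂y') − ∂L/∂y = 0 becomes:
    y'' + 25 y = 0
General solution: y(x) = A sin(5x) + B cos(5x), where A and B are arbitrary constants fixed by the endpoint conditions.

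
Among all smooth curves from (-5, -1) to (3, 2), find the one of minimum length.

Arc-length functional: J[y] = ∫ sqrt(1 + (y')^2) dx.
Lagrangian L = sqrt(1 + (y')^2) has no explicit y dependence, so ∂L/∂y = 0 and the Euler-Lagrange equation gives
    d/dx( y' / sqrt(1 + (y')^2) ) = 0  ⇒  y' / sqrt(1 + (y')^2) = const.
Hence y' is constant, so y(x) is affine.
Fitting the endpoints (-5, -1) and (3, 2):
    slope m = (2 − (-1)) / (3 − (-5)) = 3/8,
    intercept c = (-1) − m·(-5) = 7/8.
Extremal: y(x) = (3/8) x + 7/8.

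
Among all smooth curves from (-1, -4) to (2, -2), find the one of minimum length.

Arc-length functional: J[y] = ∫ sqrt(1 + (y')^2) dx.
Lagrangian L = sqrt(1 + (y')^2) has no explicit y dependence, so ∂L/∂y = 0 and the Euler-Lagrange equation gives
    d/dx( y' / sqrt(1 + (y')^2) ) = 0  ⇒  y' / sqrt(1 + (y')^2) = const.
Hence y' is constant, so y(x) is affine.
Fitting the endpoints (-1, -4) and (2, -2):
    slope m = ((-2) − (-4)) / (2 − (-1)) = 2/3,
    intercept c = (-4) − m·(-1) = -10/3.
Extremal: y(x) = (2/3) x - 10/3.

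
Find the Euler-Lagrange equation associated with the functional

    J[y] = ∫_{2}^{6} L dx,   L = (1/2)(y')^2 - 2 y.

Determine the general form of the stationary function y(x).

The Lagrangian is L = (1/2)(y')^2 - 2 y.
∂L/∂y = -2.
∂L/∂y' = y'.
The Euler-Lagrange equation d/dx(∂L/∂y') − ∂L/∂y = 0 becomes:
    y'' + 2 = 0
General solution: y(x) = -x^2 + A x + B, where A and B are arbitrary constants fixed by the endpoint conditions.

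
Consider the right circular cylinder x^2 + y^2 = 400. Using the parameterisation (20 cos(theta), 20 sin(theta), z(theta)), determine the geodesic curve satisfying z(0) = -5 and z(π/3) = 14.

Parameterise the cylinder of radius R = 20 as
    r(θ) = (20 cos θ, 20 sin θ, z(θ)).
The arc-length element is
    ds = sqrt(400 + (dz/dθ)^2) dθ,
so the Lagrangian is L = sqrt(400 + z'^2).
L depends on z' only, not on z or θ, so ∂L/∂z = 0 and
    ∂L/∂z' = z' / sqrt(400 + z'^2).
The Euler-Lagrange equation gives
    d/dθ( z' / sqrt(400 + z'^2) ) = 0,
so z' is constant. Integrating once:
    z(θ) = a θ + b,
a helix on the cylinder (a straight line when the cylinder is unrolled). The constants a, b are determined by the endpoint conditions.
With endpoint conditions z(0) = -5 and z(π/3) = 14: from z(0) = b we get b = -5, and a·π/3 + -5 = 14 gives a = 57/π, so
    z(θ) = (57/π) θ − 5.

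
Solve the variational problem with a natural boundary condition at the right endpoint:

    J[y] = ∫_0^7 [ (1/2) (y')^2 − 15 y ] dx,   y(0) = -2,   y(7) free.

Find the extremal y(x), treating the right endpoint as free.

The Lagrangian L = (1/2) (y')^2 − 15 y gives
    ∂L/∂y = −15,   ∂L/∂y' = y'.
Euler-Lagrange: d/dx(y') − (−15) = 0, i.e. y'' + 15 = 0, so
    y(x) = −(15/2) x^2 + C1 x + C2.
Fixed left endpoint y(0) = -2 ⇒ C2 = -2.
The right endpoint x = 7 is free, so the natural (transversality) condition is ∂L/∂y' |_{x=7} = 0, i.e. y'(7) = 0.
Compute y'(x) = −15 x + C1, so y'(7) = −105 + C1 = 0 ⇒ C1 = 105.
Therefore the extremal is
    y(x) = −(15/2) x^2 + 105 x − 2.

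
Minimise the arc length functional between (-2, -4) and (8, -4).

Arc-length functional: J[y] = ∫ sqrt(1 + (y')^2) dx.
Lagrangian L = sqrt(1 + (y')^2) has no explicit y dependence, so ∂L/∂y = 0 and the Euler-Lagrange equation gives
    d/dx( y' / sqrt(1 + (y')^2) ) = 0  ⇒  y' / sqrt(1 + (y')^2) = const.
Hence y' is constant, so y(x) is affine.
Fitting the endpoints (-2, -4) and (8, -4):
    slope m = ((-4) − (-4)) / (8 − (-2)) = 0,
    intercept c = (-4) − m·(-2) = -4.
Extremal: y(x) = -4.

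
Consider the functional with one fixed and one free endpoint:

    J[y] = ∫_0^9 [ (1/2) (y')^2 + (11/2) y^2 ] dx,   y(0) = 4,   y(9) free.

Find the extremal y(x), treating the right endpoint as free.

The Lagrangian L = (1/2) (y')^2 + (11/2) y^2 gives
    ∂L/∂y = 11 y,   ∂L/∂y' = y'.
Euler-Lagrange: y'' − 11 y = 0.
With k = sqrt(11), the general solution is
    y(x) = A cosh(sqrt(11) x) + B sinh(sqrt(11) x).
Fixed left endpoint y(0) = 4 ⇒ A = 4.
The right endpoint x = 9 is free, so the natural (transversality) condition is ∂L/∂y' |_{x=9} = 0, i.e. y'(9) = 0.
Compute y'(x) = A k sinh(k x) + B k cosh(k x), so
    y'(9) = A k sinh(k·9) + B k cosh(k·9) = 0
    ⇒ B = −A tanh(k·9) = − 4 tanh(sqrt(11)·9).
Therefore the extremal is
    y(x) = 4 cosh(sqrt(11) x) − 4 tanh(sqrt(11)·9) sinh(sqrt(11) x).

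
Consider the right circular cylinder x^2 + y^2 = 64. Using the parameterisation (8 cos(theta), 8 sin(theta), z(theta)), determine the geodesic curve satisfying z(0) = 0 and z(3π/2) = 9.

Parameterise the cylinder of radius R = 8 as
    r(θ) = (8 cos θ, 8 sin θ, z(θ)).
The arc-length element is
    ds = sqrt(64 + (dz/dθ)^2) dθ,
so the Lagrangian is L = sqrt(64 + z'^2).
L depends on z' only, not on z or θ, so ∂L/∂z = 0 and
    ∂L/∂z' = z' / sqrt(64 + z'^2).
The Euler-Lagrange equation gives
    d/dθ( z' / sqrt(64 + z'^2) ) = 0,
so z' is constant. Integrating once:
    z(θ) = a θ + b,
a helix on the cylinder (a straight line when the cylinder is unrolled). The constants a, b are determined by the endpoint conditions.
With endpoint conditions z(0) = 0 and z(3π/2) = 9: from z(0) = b we get b = 0, and a·3π/2 + 0 = 9 gives a = 6/π, so
    z(θ) = (6/π) θ.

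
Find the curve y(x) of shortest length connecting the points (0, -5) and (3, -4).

Arc-length functional: J[y] = ∫ sqrt(1 + (y')^2) dx.
Lagrangian L = sqrt(1 + (y')^2) has no explicit y dependence, so ∂L/∂y = 0 and the Euler-Lagrange equation gives
    d/dx( y' / sqrt(1 + (y')^2) ) = 0  ⇒  y' / sqrt(1 + (y')^2) = const.
Hence y' is constant, so y(x) is affine.
Fitting the endpoints (0, -5) and (3, -4):
    slope m = ((-4) − (-5)) / (3 − 0) = 1/3,
    intercept c = (-5) − m·0 = -5.
Extremal: y(x) = (1/3) x - 5.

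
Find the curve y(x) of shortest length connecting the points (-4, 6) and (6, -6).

Arc-length functional: J[y] = ∫ sqrt(1 + (y')^2) dx.
Lagrangian L = sqrt(1 + (y')^2) has no explicit y dependence, so ∂L/∂y = 0 and the Euler-Lagrange equation gives
    d/dx( y' / sqrt(1 + (y')^2) ) = 0  ⇒  y' / sqrt(1 + (y')^2) = const.
Hence y' is constant, so y(x) is affine.
Fitting the endpoints (-4, 6) and (6, -6):
    slope m = ((-6) − 6) / (6 − (-4)) = -6/5,
    intercept c = 6 − m·(-4) = 6/5.
Extremal: y(x) = (-6/5) x + 6/5.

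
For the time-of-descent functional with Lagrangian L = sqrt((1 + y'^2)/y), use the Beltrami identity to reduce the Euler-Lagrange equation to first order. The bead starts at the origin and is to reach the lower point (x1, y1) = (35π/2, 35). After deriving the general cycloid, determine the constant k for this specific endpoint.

The Lagrangian L = sqrt((1 + y'^2) / y) has no explicit x dependence, so the Beltrami identity applies:
    L − y' ∂L/∂y' = C.
Compute ∂L/∂y' = y' / sqrt(y (1 + y'^2)).
Substitute:
    sqrt((1 + y'^2)/y) − y'·y' / sqrt(y (1 + y'^2))
    = (1 + y'^2) / sqrt(y (1 + y'^2)) − y'^2 / sqrt(y (1 + y'^2))
    = 1 / sqrt(y (1 + y'^2)) = C.
Squaring and rearranging gives the first integral
    y (1 + y'^2) = 1/C^2 =: k   (constant).
Solving this first-order ODE by the substitution
    y = (k/2)(1 − cos θ)
yields the cycloid parameterisation
    x(θ) = (k/2)(θ − sin θ),   y(θ) = (k/2)(1 − cos θ).
The constant k is fixed by the endpoint condition.
Now fit the given lower endpoint (x1, y1) = (35π/2, 35). At the bottom of the first arch (θ = π), the parametric equations give
    y(π) = (k/2)(1 − cos π) = k,
    x(π) = (k/2)(π − sin π) = kπ/2.
Matching y(π) = 35 gives k = 35, consistent with x(π) = 35π/2. Therefore the specific cycloid is
    x(θ) = (35/2)(θ − sin θ),   y(θ) = (35/2)(1 − cos θ).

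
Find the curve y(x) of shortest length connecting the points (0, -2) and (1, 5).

Arc-length functional: J[y] = ∫ sqrt(1 + (y')^2) dx.
Lagrangian L = sqrt(1 + (y')^2) has no explicit y dependence, so ∂L/∂y = 0 and the Euler-Lagrange equation gives
    d/dx( y' / sqrt(1 + (y')^2) ) = 0  ⇒  y' / sqrt(1 + (y')^2) = const.
Hence y' is constant, so y(x) is affine.
Fitting the endpoints (0, -2) and (1, 5):
    slope m = (5 − (-2)) / (1 − 0) = 7,
    intercept c = (-2) − m·0 = -2.
Extremal: y(x) = 7 x - 2.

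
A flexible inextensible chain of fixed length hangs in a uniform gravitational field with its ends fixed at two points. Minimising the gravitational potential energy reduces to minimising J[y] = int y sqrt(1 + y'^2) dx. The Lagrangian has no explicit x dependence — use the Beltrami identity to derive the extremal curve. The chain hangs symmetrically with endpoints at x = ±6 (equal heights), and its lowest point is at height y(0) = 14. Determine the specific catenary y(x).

The Lagrangian L(y, y') = y sqrt(1 + y'^2) has no explicit x dependence, so the Beltrami identity applies:
    L − y' ∂L/∂y' = C.
Compute ∂L/∂y' = y · y' / sqrt(1 + y'^2). Then
    L − y' ∂L/∂y'
    = y sqrt(1 + y'^2) − y · y'^2 / sqrt(1 + y'^2)
    = y (1 + y'^2 − y'^2) / sqrt(1 + y'^2)
    = y / sqrt(1 + y'^2) = C.
Squaring gives y^2 = C^2 (1 + y'^2), i.e.
    y'^2 = y^2 / C^2 − 1.
Separating variables,
    dy / sqrt(y^2 − C^2) = dx / C,
and integrating gives arccosh(y / C) = (x − a)/C, so
    y(x) = C cosh((x − a)/C),
the catenary. The constants C and a are fixed by the two endpoint conditions (and, for the hanging-chain problem, the length constraint selects C).
Now fit the given data. The endpoints x = ±6 are symmetric at equal height, so the catenary is even about its minimum: a = 0 and y(x) = C cosh(x/C). The lowest point is y(0) = C cosh(0) = C, and we are told y(0) = 14, so C = 14. Therefore
    y(x) = 14 cosh(x/14),
and at the endpoints
    y(±6) = 14 cosh(6/14).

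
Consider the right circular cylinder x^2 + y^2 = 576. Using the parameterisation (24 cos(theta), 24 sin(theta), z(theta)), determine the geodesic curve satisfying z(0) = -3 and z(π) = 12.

Parameterise the cylinder of radius R = 24 as
    r(θ) = (24 cos θ, 24 sin θ, z(θ)).
The arc-length element is
    ds = sqrt(576 + (dz/dθ)^2) dθ,
so the Lagrangian is L = sqrt(576 + z'^2).
L depends on z' only, not on z or θ, so ∂L/∂z = 0 and
    ∂L/∂z' = z' / sqrt(576 + z'^2).
The Euler-Lagrange equation gives
    d/dθ( z' / sqrt(576 + z'^2) ) = 0,
so z' is constant. Integrating once:
    z(θ) = a θ + b,
a helix on the cylinder (a straight line when the cylinder is unrolled). The constants a, b are determined by the endpoint conditions.
With endpoint conditions z(0) = -3 and z(π) = 12: from z(0) = b we get b = -3, and a·π + -3 = 12 gives a = 15/π, so
    z(θ) = (15/π) θ − 3.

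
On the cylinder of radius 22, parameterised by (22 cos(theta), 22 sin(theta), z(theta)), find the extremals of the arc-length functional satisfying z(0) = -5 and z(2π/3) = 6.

Parameterise the cylinder of radius R = 22 as
    r(θ) = (22 cos θ, 22 sin θ, z(θ)).
The arc-length element is
    ds = sqrt(484 + (dz/dθ)^2) dθ,
so the Lagrangian is L = sqrt(484 + z'^2).
L depends on z' only, not on z or θ, so ∂L/∂z = 0 and
    ∂L/∂z' = z' / sqrt(484 + z'^2).
The Euler-Lagrange equation gives
    d/dθ( z' / sqrt(484 + z'^2) ) = 0,
so z' is constant. Integrating once:
    z(θ) = a θ + b,
a helix on the cylinder (a straight line when the cylinder is unrolled). The constants a, b are determined by the endpoint conditions.
With endpoint conditions z(0) = -5 and z(2π/3) = 6: from z(0) = b we get b = -5, and a·2π/3 + -5 = 6 gives a = 33/(2π), so
    z(θ) = (33/(2π)) θ − 5.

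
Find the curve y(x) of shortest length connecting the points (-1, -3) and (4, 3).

Arc-length functional: J[y] = ∫ sqrt(1 + (y')^2) dx.
Lagrangian L = sqrt(1 + (y')^2) has no explicit y dependence, so ∂L/∂y = 0 and the Euler-Lagrange equation gives
    d/dx( y' / sqrt(1 + (y')^2) ) = 0  ⇒  y' / sqrt(1 + (y')^2) = const.
Hence y' is constant, so y(x) is affine.
Fitting the endpoints (-1, -3) and (4, 3):
    slope m = (3 − (-3)) / (4 − (-1)) = 6/5,
    intercept c = (-3) − m·(-1) = -9/5.
Extremal: y(x) = (6/5) x - 9/5.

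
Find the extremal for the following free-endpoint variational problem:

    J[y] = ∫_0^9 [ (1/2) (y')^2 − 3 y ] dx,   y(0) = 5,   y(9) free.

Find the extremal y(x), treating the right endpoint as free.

The Lagrangian L = (1/2) (y')^2 − 3 y gives
    ∂L/∂y = −3,   ∂L/∂y' = y'.
Euler-Lagrange: d/dx(y') − (−3) = 0, i.e. y'' + 3 = 0, so
    y(x) = −(3/2) x^2 + C1 x + C2.
Fixed left endpoint y(0) = 5 ⇒ C2 = 5.
The right endpoint x = 9 is free, so the natural (transversality) condition is ∂L/∂y' |_{x=9} = 0, i.e. y'(9) = 0.
Compute y'(x) = −3 x + C1, so y'(9) = −27 + C1 = 0 ⇒ C1 = 27.
Therefore the extremal is
    y(x) = −(3/2) x^2 + 27 x + 5.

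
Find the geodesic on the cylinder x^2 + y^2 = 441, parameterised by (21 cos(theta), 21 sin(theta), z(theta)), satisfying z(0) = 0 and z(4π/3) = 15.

Parameterise the cylinder of radius R = 21 as
    r(θ) = (21 cos θ, 21 sin θ, z(θ)).
The arc-length element is
    ds = sqrt(441 + (dz/dθ)^2) dθ,
so the Lagrangian is L = sqrt(441 + z'^2).
L depends on z' only, not on z or θ, so ∂L/∂z = 0 and
    ∂L/∂z' = z' / sqrt(441 + z'^2).
The Euler-Lagrange equation gives
    d/dθ( z' / sqrt(441 + z'^2) ) = 0,
so z' is constant. Integrating once:
    z(θ) = a θ + b,
a helix on the cylinder (a straight line when the cylinder is unrolled). The constants a, b are determined by the endpoint conditions.
With endpoint conditions z(0) = 0 and z(4π/3) = 15: from z(0) = b we get b = 0, and a·4π/3 + 0 = 15 gives a = 45/(4π), so
    z(θ) = (45/(4π)) θ.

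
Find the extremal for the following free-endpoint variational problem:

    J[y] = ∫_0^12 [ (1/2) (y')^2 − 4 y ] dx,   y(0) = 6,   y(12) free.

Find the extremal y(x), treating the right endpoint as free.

The Lagrangian L = (1/2) (y')^2 − 4 y gives
    ∂L/∂y = −4,   ∂L/∂y' = y'.
Euler-Lagrange: d/dx(y') − (−4) = 0, i.e. y'' + 4 = 0, so
    y(x) = −(4/2) x^2 + C1 x + C2.
Fixed left endpoint y(0) = 6 ⇒ C2 = 6.
The right endpoint x = 12 is free, so the natural (transversality) condition is ∂L/∂y' |_{x=12} = 0, i.e. y'(12) = 0.
Compute y'(x) = −4 x + C1, so y'(12) = −48 + C1 = 0 ⇒ C1 = 48.
Therefore the extremal is
    y(x) = −2 x^2 + 48 x + 6.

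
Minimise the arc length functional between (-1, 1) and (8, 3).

Arc-length functional: J[y] = ∫ sqrt(1 + (y')^2) dx.
Lagrangian L = sqrt(1 + (y')^2) has no explicit y dependence, so ∂L/∂y = 0 and the Euler-Lagrange equation gives
    d/dx( y' / sqrt(1 + (y')^2) ) = 0  ⇒  y' / sqrt(1 + (y')^2) = const.
Hence y' is constant, so y(x) is affine.
Fitting the endpoints (-1, 1) and (8, 3):
    slope m = (3 − 1) / (8 − (-1)) = 2/9,
    intercept c = 1 − m·(-1) = 11/9.
Extremal: y(x) = (2/9) x + 11/9.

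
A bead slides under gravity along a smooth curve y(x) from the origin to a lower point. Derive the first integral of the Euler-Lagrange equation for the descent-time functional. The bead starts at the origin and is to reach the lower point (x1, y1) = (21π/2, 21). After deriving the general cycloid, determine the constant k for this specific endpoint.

The Lagrangian L = sqrt((1 + y'^2) / y) has no explicit x dependence, so the Beltrami identity applies:
    L − y' ∂L/∂y' = C.
Compute ∂L/∂y' = y' / sqrt(y (1 + y'^2)).
Substitute:
    sqrt((1 + y'^2)/y) − y'·y' / sqrt(y (1 + y'^2))
    = (1 + y'^2) / sqrt(y (1 + y'^2)) − y'^2 / sqrt(y (1 + y'^2))
    = 1 / sqrt(y (1 + y'^2)) = C.
Squaring and rearranging gives the first integral
    y (1 + y'^2) = 1/C^2 =: k   (constant).
Solving this first-order ODE by the substitution
    y = (k/2)(1 − cos θ)
yields the cycloid parameterisation
    x(θ) = (k/2)(θ − sin θ),   y(θ) = (k/2)(1 − cos θ).
The constant k is fixed by the endpoint condition.
Now fit the given lower endpoint (x1, y1) = (21π/2, 21). At the bottom of the first arch (θ = π), the parametric equations give
    y(π) = (k/2)(1 − cos π) = k,
    x(π) = (k/2)(π − sin π) = kπ/2.
Matching y(π) = 21 gives k = 21, consistent with x(π) = 21π/2. Therefore the specific cycloid is
    x(θ) = (21/2)(θ − sin θ),   y(θ) = (21/2)(1 − cos θ).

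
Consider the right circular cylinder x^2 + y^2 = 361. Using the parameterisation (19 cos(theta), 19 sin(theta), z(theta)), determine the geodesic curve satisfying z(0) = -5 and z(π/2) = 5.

Parameterise the cylinder of radius R = 19 as
    r(θ) = (19 cos θ, 19 sin θ, z(θ)).
The arc-length element is
    ds = sqrt(361 + (dz/dθ)^2) dθ,
so the Lagrangian is L = sqrt(361 + z'^2).
L depends on z' only, not on z or θ, so ∂L/∂z = 0 and
    ∂L/∂z' = z' / sqrt(361 + z'^2).
The Euler-Lagrange equation gives
    d/dθ( z' / sqrt(361 + z'^2) ) = 0,
so z' is constant. Integrating once:
    z(θ) = a θ + b,
a helix on the cylinder (a straight line when the cylinder is unrolled). The constants a, b are determined by the endpoint conditions.
With endpoint conditions z(0) = -5 and z(π/2) = 5: from z(0) = b we get b = -5, and a·π/2 + -5 = 5 gives a = 20/π, so
    z(θ) = (20/π) θ − 5.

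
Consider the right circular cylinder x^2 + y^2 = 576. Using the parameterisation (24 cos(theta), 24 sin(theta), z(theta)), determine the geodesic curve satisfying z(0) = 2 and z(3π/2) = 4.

Parameterise the cylinder of radius R = 24 as
    r(θ) = (24 cos θ, 24 sin θ, z(θ)).
The arc-length element is
    ds = sqrt(576 + (dz/dθ)^2) dθ,
so the Lagrangian is L = sqrt(576 + z'^2).
L depends on z' only, not on z or θ, so ∂L/∂z = 0 and
    ∂L/∂z' = z' / sqrt(576 + z'^2).
The Euler-Lagrange equation gives
    d/dθ( z' / sqrt(576 + z'^2) ) = 0,
so z' is constant. Integrating once:
    z(θ) = a θ + b,
a helix on the cylinder (a straight line when the cylinder is unrolled). The constants a, b are determined by the endpoint conditions.
With endpoint conditions z(0) = 2 and z(3π/2) = 4: from z(0) = b we get b = 2, and a·3π/2 + 2 = 4 gives a = 4/(3π), so
    z(θ) = (4/(3π)) θ + 2.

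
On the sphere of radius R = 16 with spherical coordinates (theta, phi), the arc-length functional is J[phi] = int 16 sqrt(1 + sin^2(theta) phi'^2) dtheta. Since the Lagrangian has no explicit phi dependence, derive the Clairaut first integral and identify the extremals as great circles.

On the sphere of radius R = 16 with spherical coordinates (θ, φ), the induced metric is
    ds^2 = 256(dθ^2 + sin^2(θ) dφ^2).
Parameterise by θ; the arc-length functional is
    J[φ] = ∫ 16 sqrt(1 + sin^2(θ) (dφ/dθ)^2) dθ,
so L = 16 sqrt(1 + sin^2(θ) φ'^2). Compute
    ∂L/∂φ = 0  (L has no explicit φ dependence),
    ∂L/∂φ' = 16 sin^2(θ) φ' / sqrt(1 + sin^2(θ) φ'^2).
Since ∂L/∂φ = 0, the Euler-Lagrange equation
    d/dθ(∂L/∂φ') − ∂L/∂φ = 0
reduces to d/dθ(∂L/∂φ') = 0, i.e. the momentum conjugate to φ is conserved:
    16 sin^2(θ) φ' / sqrt(1 + sin^2(θ) φ'^2) = C.
The overall factor of 16 is constant, so dividing through gives Clairaut's relation sin^2(θ) φ' / sqrt(1 + sin^2(θ) φ'^2) = C' (with C' = C/16). Solving for φ' and integrating gives the great-circle family
    cot(θ) = A cos(φ − φ_0),
i.e. the intersection of the sphere with a plane through the origin. The two constants A and φ_0 (equivalently C and one phase) are fixed by the two endpoint conditions.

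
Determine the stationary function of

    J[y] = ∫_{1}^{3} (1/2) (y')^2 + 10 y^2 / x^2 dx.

The Lagrangian is L = (1/2) (y')^2 + 10 y^2 / x^2.
Compute ∂L/∂y = 20y/x^2, ∂L/∂y' = y'.
The Euler-Lagrange equation d/dx(∂L/∂y') − ∂L/∂y = 0 reduces to
    y'' − 20/x^2 · y = 0  (x > 0).
Its general solution is
    y(x) = A x^5 + B x^(-4),
with A, B fixed by the endpoint conditions.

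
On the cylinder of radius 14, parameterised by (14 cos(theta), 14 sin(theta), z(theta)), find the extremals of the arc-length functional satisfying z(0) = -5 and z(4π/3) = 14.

Parameterise the cylinder of radius R = 14 as
    r(θ) = (14 cos θ, 14 sin θ, z(θ)).
The arc-length element is
    ds = sqrt(196 + (dz/dθ)^2) dθ,
so the Lagrangian is L = sqrt(196 + z'^2).
L depends on z' only, not on z or θ, so ∂L/∂z = 0 and
    ∂L/∂z' = z' / sqrt(196 + z'^2).
The Euler-Lagrange equation gives
    d/dθ( z' / sqrt(196 + z'^2) ) = 0,
so z' is constant. Integrating once:
    z(θ) = a θ + b,
a helix on the cylinder (a straight line when the cylinder is unrolled). The constants a, b are determined by the endpoint conditions.
With endpoint conditions z(0) = -5 and z(4π/3) = 14: from z(0) = b we get b = -5, and a·4π/3 + -5 = 14 gives a = 57/(4π), so
    z(θ) = (57/(4π)) θ − 5.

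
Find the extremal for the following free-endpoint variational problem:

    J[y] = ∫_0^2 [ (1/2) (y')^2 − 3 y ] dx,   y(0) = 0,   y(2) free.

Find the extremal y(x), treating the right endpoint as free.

The Lagrangian L = (1/2) (y')^2 − 3 y gives
    ∂L/∂y = −3,   ∂L/∂y' = y'.
Euler-Lagrange: d/dx(y') − (−3) = 0, i.e. y'' + 3 = 0, so
    y(x) = −(3/2) x^2 + C1 x + C2.
Fixed left endpoint y(0) = 0 ⇒ C2 = 0.
The right endpoint x = 2 is free, so the natural (transversality) condition is ∂L/∂y' |_{x=2} = 0, i.e. y'(2) = 0.
Compute y'(x) = −3 x + C1, so y'(2) = −6 + C1 = 0 ⇒ C1 = 6.
Therefore the extremal is
    y(x) = −(3/2) x^2 + 6 x.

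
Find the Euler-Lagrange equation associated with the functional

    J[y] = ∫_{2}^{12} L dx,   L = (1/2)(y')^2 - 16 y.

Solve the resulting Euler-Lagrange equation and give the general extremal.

The Lagrangian is L = (1/2)(y')^2 - 16 y.
∂L/∂y = -16.
∂L/∂y' = y'.
The Euler-Lagrange equation d/dx(∂L/∂y') − ∂L/∂y = 0 becomes:
    y'' + 16 = 0
General solution: y(x) = -8 x^2 + A x + B, where A and B are arbitrary constants fixed by the endpoint conditions.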